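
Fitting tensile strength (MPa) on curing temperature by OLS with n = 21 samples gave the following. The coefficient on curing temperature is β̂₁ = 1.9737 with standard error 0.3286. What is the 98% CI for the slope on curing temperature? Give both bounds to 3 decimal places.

df = n − 2 = 21 − 2 = 19.
t* = t_{0.01, 19} = 2.539483.
Margin = t* × SE = 2.539483 × 0.3286 = 0.83447.
CI: 1.9737 ± 0.83447 → (1.139, 2.808).
With 98% confidence, each one-unit increase in curing temperature is associated with a change of between 1.139 and 2.808 MPa in tensile strength.

(1.139, 2.808)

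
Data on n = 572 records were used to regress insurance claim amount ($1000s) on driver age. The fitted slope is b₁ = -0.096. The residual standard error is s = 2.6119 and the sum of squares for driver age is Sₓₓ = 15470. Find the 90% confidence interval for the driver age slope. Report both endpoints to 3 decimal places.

(-0.131, -0.061)

SE(b₁) = s/√Sₓₓ = 2.6119/√15470 = 0.0209996.
df = n − 2 = 570.
t* = t_{0.05, 570} = 1.647531.
Margin = t* × SE = 1.647531 × 0.0209996 = 0.03460.
CI: -0.096 ± 0.03460 → (-0.131, -0.061).
With 90% confidence, each one-unit increase in driver age is associated with a change of between -0.131 and -0.061 $1000s in insurance claim amount.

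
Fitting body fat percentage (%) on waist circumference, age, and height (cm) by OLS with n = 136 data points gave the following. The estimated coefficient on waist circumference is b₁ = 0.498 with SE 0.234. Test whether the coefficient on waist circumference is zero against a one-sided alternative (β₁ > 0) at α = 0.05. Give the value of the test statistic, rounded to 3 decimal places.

H₀: β₁ = 0 vs H₁: β₁ > 0.
t = (b₁ − β₁⁰)/SE = 0.498 / 0.234 = 2.128.
df = n − k − 1 = 136 − 3 − 1 = 132.
One-sided p ≈ 0.0176, which is < 0.05, so reject H₀.
There is evidence that the true slope on waist circumference is positive, holding the other predictors fixed.

t = 2.128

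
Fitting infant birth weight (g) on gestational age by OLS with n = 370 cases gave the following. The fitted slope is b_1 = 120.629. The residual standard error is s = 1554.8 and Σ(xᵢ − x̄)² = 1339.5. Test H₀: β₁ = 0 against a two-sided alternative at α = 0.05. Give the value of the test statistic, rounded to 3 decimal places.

SE(b_1) = s/√Sₓₓ = 1554.8/√1339.5 = 42.4818.
t = 120.629 / 42.4818 = 2.840.
df = n − 2 = 368.
Two-sided p ≈ 0.0048, which is < 0.05, so reject H₀.
There is evidence that gestational age is associated with infant birth weight.

t = 2.840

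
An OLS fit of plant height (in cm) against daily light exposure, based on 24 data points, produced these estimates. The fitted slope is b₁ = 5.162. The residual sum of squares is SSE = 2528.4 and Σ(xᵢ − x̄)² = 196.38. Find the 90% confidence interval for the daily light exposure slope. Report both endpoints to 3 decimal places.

(3.848, 6.476)

MSE = SSE/(n − 2) = 2528.4/22 = 114.927.
SE(b₁) = √(MSE/Sₓₓ) = √(114.927/196.38) = 0.765003.
df = n − 2 = 22.
t* = t_{0.05, 22} = 1.717144.
Margin = t* × SE = 1.717144 × 0.765003 = 1.31362.
CI: 5.162 ± 1.31362 → (3.848, 6.476).
With 90% confidence, each one-unit increase in daily light exposure is associated with a change of between 3.848 and 6.476 cm in plant height.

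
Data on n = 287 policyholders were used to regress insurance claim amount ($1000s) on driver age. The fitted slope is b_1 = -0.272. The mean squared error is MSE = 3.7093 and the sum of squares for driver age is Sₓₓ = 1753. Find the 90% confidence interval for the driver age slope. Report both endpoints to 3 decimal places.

(-0.348, -0.196)

SE(b_1) = √(MSE/Sₓₓ) = √(3.7093/1753) = 0.0459997.
df = n − 2 = 285.
t* = t_{0.05, 285} = 1.650218.
Margin = t* × SE = 1.650218 × 0.0459997 = 0.07591.
CI: -0.272 ± 0.07591 → (-0.348, -0.196).
With 90% confidence, each one-unit increase in driver age is associated with a change of between -0.348 and -0.196 $1000s in insurance claim amount.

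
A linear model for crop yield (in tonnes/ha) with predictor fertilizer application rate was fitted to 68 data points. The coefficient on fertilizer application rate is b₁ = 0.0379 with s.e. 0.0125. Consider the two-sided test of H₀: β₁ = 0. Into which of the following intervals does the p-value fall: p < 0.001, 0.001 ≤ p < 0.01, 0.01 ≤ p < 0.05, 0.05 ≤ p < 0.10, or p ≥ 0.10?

0.001 ≤ p < 0.01

t = 0.0379 / 0.0125 = 3.032.
df = n − 2 = 68 − 2 = 66.
Two-sided p = 2·P(T_{66} > |t|) ≈ 0.0035.
So 0.001 ≤ p < 0.01.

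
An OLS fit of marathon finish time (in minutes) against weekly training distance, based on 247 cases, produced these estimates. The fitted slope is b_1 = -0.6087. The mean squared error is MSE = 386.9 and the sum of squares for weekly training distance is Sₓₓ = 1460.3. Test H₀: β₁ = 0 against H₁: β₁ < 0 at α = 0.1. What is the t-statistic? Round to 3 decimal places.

SE(b_1) = √(MSE/Sₓₓ) = √(386.9/1460.3) = 0.514729.
t = -0.6087 / 0.514729 = -1.183.
df = n − 2 = 245.
One-sided p ≈ 0.1191, which is ≥ 0.1, so fail to reject H₀.
The data do not give significant evidence that the true slope on weekly training distance is negative.

t = -1.183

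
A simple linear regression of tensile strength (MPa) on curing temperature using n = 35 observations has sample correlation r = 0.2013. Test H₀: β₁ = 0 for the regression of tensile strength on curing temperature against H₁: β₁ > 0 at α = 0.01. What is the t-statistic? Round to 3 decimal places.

t = r·√(n − 2)/√(1 − r²) = 0.2013·√33/√0.959478 = 1.181.
df = n − 2 = 33.
One-sided p ≈ 0.1231, which is ≥ 0.01, so fail to reject H₀.
The data do not give significant evidence of a linear association between curing temperature and tensile strength.

t = 1.181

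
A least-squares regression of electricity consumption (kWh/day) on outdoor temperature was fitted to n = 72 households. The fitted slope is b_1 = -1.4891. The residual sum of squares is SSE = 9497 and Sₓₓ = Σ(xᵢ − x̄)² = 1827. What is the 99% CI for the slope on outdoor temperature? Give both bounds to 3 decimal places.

MSE = SSE/(n − 2) = 9497/70 = 135.671.
SE(b_1) = √(MSE/Sₓₓ) = √(135.671/1827) = 0.272505.
df = n − 2 = 70.
t* = t_{0.005, 70} = 2.647905.
Margin = t* × SE = 2.647905 × 0.272505 = 0.72157.
CI: -1.4891 ± 0.72157 → (-2.211, -0.768).
With 99% confidence, each one-unit increase in outdoor temperature is associated with a change of between -2.211 and -0.768 kWh/day in electricity consumption.

(-2.211, -0.768)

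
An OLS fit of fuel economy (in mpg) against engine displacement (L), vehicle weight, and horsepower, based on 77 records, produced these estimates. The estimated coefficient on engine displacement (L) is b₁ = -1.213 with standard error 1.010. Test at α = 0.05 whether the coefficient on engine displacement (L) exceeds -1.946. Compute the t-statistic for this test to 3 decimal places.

t = 0.726

H₀: β₁ = -1.946 vs H₁: β₁ > -1.946.
t = (b₁ − β₁⁰)/SE = (-1.213 − (-1.946)) / 1.010 = 0.726.
df = n − k − 1 = 77 − 3 − 1 = 73.
One-sided p ≈ 0.2352, which is ≥ 0.05, so fail to reject H₀.
The data do not give significant evidence that the true slope on engine displacement (L) exceeds -1.946 mpg per unit, holding the other predictors fixed.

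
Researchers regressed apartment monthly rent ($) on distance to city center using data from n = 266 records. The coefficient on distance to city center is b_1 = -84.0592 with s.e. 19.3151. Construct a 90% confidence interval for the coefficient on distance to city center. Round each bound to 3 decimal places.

df = n − 2 = 266 − 2 = 264.
t* = t_{0.05, 264} = 1.650646.
Margin = t* × SE = 1.650646 × 19.3151 = 31.88239.
CI: -84.0592 ± 31.88239 → (-115.942, -52.177).
With 90% confidence, each one-unit increase in distance to city center is associated with a change of between -115.942 and -52.177 $ in apartment monthly rent.

(-115.942, -52.177)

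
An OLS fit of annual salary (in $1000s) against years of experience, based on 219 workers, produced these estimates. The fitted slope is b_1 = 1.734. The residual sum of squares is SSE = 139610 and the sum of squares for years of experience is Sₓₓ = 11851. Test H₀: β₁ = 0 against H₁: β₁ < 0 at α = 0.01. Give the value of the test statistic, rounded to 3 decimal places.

t = 7.442

MSE = SSE/(n − 2) = 139610/217 = 643.364.
SE(b_1) = √(MSE/Sₓₓ) = √(643.364/11851) = 0.232997.
t = 1.734 / 0.232997 = 7.442.
df = n − 2 = 217.
One-sided p ≈ 1.0000, which is ≥ 0.01, so fail to reject H₀.
The data do not give significant evidence that the true slope on years of experience is negative.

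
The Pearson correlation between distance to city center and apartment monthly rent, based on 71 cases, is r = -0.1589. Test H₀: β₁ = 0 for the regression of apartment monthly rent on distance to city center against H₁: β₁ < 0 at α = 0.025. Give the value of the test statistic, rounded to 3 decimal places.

t = r·√(n − 2)/√(1 − r²) = -0.1589·√69/√0.974751 = -1.337.
df = n − 2 = 69.
One-sided p ≈ 0.0928, which is ≥ 0.025, so fail to reject H₀.
The data do not give significant evidence of a linear association between distance to city center and apartment monthly rent.

t = -1.337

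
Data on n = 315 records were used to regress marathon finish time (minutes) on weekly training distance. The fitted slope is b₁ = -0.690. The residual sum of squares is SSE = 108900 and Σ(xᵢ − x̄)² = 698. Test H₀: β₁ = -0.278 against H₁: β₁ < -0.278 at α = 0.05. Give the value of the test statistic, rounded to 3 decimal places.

MSE = SSE/(n − 2) = 108900/313 = 347.923.
SE(b₁) = √(MSE/Sₓₓ) = √(347.923/698) = 0.706015.
t = (-0.690 − (-0.278)) / 0.706015 = -0.584.
df = n − 2 = 313.
One-sided p ≈ 0.2800, which is ≥ 0.05, so fail to reject H₀.
The data do not give significant evidence that the true slope on weekly training distance is below -0.278 minutes per unit.

t = -0.584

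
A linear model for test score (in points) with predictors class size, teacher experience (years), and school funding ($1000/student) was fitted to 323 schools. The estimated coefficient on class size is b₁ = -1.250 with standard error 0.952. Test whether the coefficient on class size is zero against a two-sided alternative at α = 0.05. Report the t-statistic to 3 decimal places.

t = -1.313

H₀: β₁ = 0 vs H₁: β₁ ≠ 0.
t = (b₁ − β₁⁰)/SE = -1.250 / 0.952 = -1.313.
df = n − k − 1 = 323 − 3 − 1 = 319.
Two-sided p ≈ 0.1901, which is ≥ 0.05, so fail to reject H₀.
The data do not give significant evidence of an association between class size and test score, after adjusting for the other predictors.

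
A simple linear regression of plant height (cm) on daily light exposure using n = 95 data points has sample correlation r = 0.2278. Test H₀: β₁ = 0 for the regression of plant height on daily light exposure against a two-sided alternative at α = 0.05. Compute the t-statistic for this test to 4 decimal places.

t = r·√(n − 2)/√(1 − r²) = 0.2278·√93/√0.948107 = 2.2561.
df = n − 2 = 93.
Two-sided p ≈ 0.0264, which is < 0.05, so reject H₀.
There is evidence of a linear association between daily light exposure and plant height.

t = 2.2561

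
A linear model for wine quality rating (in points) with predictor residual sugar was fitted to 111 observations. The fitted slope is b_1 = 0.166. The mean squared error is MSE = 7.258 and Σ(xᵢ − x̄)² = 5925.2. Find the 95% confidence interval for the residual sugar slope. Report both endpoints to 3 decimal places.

(0.097, 0.235)

SE(b_1) = √(MSE/Sₓₓ) = √(7.258/5925.2) = 0.0349991.
df = n − 2 = 109.
t* = t_{0.025, 109} = 1.981967.
Margin = t* × SE = 1.981967 × 0.0349991 = 0.06937.
CI: 0.166 ± 0.06937 → (0.097, 0.235).
With 95% confidence, each one-unit increase in residual sugar is associated with a change of between 0.097 and 0.235 points in wine quality rating.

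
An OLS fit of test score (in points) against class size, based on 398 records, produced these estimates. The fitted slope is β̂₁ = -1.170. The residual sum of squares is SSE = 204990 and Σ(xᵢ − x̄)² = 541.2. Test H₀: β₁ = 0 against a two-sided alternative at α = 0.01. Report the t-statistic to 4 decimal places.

t = -1.1963

MSE = SSE/(n − 2) = 204990/396 = 517.652.
SE(β̂₁) = √(MSE/Sₓₓ) = √(517.652/541.2) = 0.978002.
t = -1.170 / 0.978002 = -1.1963.
df = n − 2 = 396.
Two-sided p ≈ 0.2323, which is ≥ 0.01, so fail to reject H₀.
The data do not give significant evidence of an association between class size and test score.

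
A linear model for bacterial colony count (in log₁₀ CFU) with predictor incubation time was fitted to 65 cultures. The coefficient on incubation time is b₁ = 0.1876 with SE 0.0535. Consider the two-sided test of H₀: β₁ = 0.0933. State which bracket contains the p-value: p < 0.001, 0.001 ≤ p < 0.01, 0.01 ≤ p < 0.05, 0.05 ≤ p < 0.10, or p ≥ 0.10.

t = (0.1876 − 0.0933) / 0.0535 = 1.763.
df = n − 2 = 65 − 2 = 63.
Two-sided p = 2·P(T_{63} > |t|) ≈ 0.0828.
So 0.05 ≤ p < 0.10.

0.05 ≤ p < 0.10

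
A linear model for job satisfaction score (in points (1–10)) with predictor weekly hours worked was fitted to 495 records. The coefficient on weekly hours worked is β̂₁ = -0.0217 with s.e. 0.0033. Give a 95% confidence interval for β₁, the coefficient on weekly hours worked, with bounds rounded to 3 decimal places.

(-0.028, -0.015)

df = n − 2 = 495 − 2 = 493.
t* = t_{0.025, 493} = 1.964788.
Margin = t* × SE = 1.964788 × 0.0033 = 0.00648.
CI: -0.0217 ± 0.00648 → (-0.028, -0.015).
With 95% confidence, each one-unit increase in weekly hours worked is associated with a change of between -0.028 and -0.015 points (1–10) in job satisfaction score.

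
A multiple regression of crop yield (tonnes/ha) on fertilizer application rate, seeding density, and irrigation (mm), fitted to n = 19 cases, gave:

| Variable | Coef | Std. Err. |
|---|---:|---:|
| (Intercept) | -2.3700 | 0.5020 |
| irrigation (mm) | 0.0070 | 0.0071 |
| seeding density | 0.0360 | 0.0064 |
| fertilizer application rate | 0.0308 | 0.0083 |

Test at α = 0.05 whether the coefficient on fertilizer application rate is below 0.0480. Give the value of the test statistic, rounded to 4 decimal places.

Read off: b = 0.0308, SE = 0.0083 for fertilizer application rate.
H₀: β₁ = 0.0480 vs H₁: β₁ < 0.0480.
t = (0.0308 − 0.0480) / 0.0083 = -2.0723.
df = n − k − 1 = 19 − 3 − 1 = 15.
One-sided p ≈ 0.0279, which is < 0.05, so reject H₀.
There is evidence that the true slope on fertilizer application rate is below 0.0480 tonnes/ha per unit, holding the other predictors fixed.

t = -2.0723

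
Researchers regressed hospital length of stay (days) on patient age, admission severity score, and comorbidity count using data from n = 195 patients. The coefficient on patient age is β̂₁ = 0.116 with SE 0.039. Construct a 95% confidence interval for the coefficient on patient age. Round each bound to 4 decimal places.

df = n − k − 1 = 195 − 3 − 1 = 191.
t* = t_{0.025, 191} = 1.972462.
Margin = t* × SE = 1.972462 × 0.039 = 0.076926.
CI: 0.116 ± 0.076926 → (0.0391, 0.1929).
With 95% confidence, each one-unit increase in patient age is associated with a change of between 0.0391 and 0.1929 days in hospital length of stay, holding the other predictors fixed.

(0.0391, 0.1929)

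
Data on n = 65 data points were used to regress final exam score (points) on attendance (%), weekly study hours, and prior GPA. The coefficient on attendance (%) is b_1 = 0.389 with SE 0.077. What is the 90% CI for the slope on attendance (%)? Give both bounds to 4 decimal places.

(0.2604, 0.5176)

df = n − k − 1 = 65 − 3 − 1 = 61.
t* = t_{0.05, 61} = 1.670219.
Margin = t* × SE = 1.670219 × 0.077 = 0.128607.
CI: 0.389 ± 0.128607 → (0.2604, 0.5176).
With 90% confidence, each one-unit increase in attendance (%) is associated with a change of between 0.2604 and 0.5176 points in final exam score, holding the other predictors fixed.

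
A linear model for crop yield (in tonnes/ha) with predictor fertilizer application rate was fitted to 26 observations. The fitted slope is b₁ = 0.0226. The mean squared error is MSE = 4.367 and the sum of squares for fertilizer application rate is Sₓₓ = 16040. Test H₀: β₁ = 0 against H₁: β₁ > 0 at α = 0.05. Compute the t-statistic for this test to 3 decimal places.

SE(b₁) = √(MSE/Sₓₓ) = √(4.367/16040) = 0.0165002.
t = 0.0226 / 0.0165002 = 1.370.
df = n − 2 = 24.
One-sided p ≈ 0.0917, which is ≥ 0.05, so fail to reject H₀.
The data do not give significant evidence that the true slope on fertilizer application rate is positive.

t = 1.370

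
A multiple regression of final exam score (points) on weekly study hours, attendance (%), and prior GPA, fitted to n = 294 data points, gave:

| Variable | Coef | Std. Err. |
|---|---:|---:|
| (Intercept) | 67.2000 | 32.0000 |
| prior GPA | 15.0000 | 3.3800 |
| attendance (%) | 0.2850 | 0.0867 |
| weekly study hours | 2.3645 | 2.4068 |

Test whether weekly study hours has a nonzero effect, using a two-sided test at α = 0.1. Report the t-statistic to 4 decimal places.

t = 0.9824

Read off: b = 2.3645, SE = 2.4068 for weekly study hours.
H₀: β₁ = 0 vs H₁: β₁ ≠ 0.
t = 2.3645 / 2.4068 = 0.9824.
df = n − k − 1 = 294 − 3 − 1 = 290.
Two-sided p ≈ 0.3267, which is ≥ 0.1, so fail to reject H₀.
The data do not give significant evidence of an association between weekly study hours and final exam score, after adjusting for the other predictors.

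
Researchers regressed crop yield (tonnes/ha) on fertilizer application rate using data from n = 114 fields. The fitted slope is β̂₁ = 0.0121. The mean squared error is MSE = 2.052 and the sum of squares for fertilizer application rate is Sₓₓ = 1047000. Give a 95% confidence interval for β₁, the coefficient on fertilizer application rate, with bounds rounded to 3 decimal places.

SE(β̂₁) = √(MSE/Sₓₓ) = √(2.052/1047000) = 0.00139996.
df = n − 2 = 112.
t* = t_{0.025, 112} = 1.981372.
Margin = t* × SE = 1.981372 × 0.00139996 = 0.00277.
CI: 0.0121 ± 0.00277 → (0.009, 0.015).
With 95% confidence, each one-unit increase in fertilizer application rate is associated with a change of between 0.009 and 0.015 tonnes/ha in crop yield.

(0.009, 0.015)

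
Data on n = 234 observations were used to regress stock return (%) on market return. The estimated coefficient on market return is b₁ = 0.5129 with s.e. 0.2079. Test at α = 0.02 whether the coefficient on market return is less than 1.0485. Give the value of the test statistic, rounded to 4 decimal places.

H₀: β₁ = 1.0485 vs H₁: β₁ < 1.0485.
t = (b₁ − β₁⁰)/SE = (0.5129 − 1.0485) / 0.2079 = -2.5762.
df = n − 2 = 234 − 2 = 232.
One-sided p ≈ 0.0053, which is < 0.02, so reject H₀.
There is evidence that the true slope on market return is below 1.0485 % per unit.

t = -2.5762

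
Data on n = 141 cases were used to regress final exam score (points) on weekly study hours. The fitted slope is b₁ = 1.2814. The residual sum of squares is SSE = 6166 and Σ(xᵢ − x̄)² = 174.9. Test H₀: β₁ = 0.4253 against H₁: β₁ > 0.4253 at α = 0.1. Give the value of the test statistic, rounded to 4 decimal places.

t = 1.6999

MSE = SSE/(n − 2) = 6166/139 = 44.3597.
SE(b₁) = √(MSE/Sₓₓ) = √(44.3597/174.9) = 0.503616.
t = (1.2814 − 0.4253) / 0.503616 = 1.6999.
df = n − 2 = 139.
One-sided p ≈ 0.0457, which is < 0.1, so reject H₀.
There is evidence that the true slope on weekly study hours exceeds 0.4253 points per unit.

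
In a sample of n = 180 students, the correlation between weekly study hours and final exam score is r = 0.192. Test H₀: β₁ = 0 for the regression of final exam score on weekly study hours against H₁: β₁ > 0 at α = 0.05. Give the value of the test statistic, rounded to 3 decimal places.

t = r·√(n − 2)/√(1 − r²) = 0.192·√178/√0.963136 = 2.610.
df = n − 2 = 178.
One-sided p ≈ 0.0049, which is < 0.05, so reject H₀.
There is evidence of a linear association between weekly study hours and final exam score.

t = 2.610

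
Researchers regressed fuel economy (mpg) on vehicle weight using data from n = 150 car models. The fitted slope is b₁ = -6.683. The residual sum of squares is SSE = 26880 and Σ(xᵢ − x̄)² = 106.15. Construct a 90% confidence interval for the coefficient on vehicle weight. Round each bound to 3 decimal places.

(-8.848, -4.518)

MSE = SSE/(n − 2) = 26880/148 = 181.622.
SE(b₁) = √(MSE/Sₓₓ) = √(181.622/106.15) = 1.30805.
df = n − 2 = 148.
t* = t_{0.05, 148} = 1.655215.
Margin = t* × SE = 1.655215 × 1.30805 = 2.16510.
CI: -6.683 ± 2.16510 → (-8.848, -4.518).
With 90% confidence, each one-unit increase in vehicle weight is associated with a change of between -8.848 and -4.518 mpg in fuel economy.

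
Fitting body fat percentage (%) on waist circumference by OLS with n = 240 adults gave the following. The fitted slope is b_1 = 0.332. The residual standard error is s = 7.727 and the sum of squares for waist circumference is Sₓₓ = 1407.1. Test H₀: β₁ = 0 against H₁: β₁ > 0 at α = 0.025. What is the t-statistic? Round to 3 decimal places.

SE(b_1) = s/√Sₓₓ = 7.727/√1407.1 = 0.205991.
t = 0.332 / 0.205991 = 1.612.
df = n − 2 = 238.
One-sided p ≈ 0.0542, which is ≥ 0.025, so fail to reject H₀.
The data do not give significant evidence that the true slope on waist circumference is positive.

t = 1.612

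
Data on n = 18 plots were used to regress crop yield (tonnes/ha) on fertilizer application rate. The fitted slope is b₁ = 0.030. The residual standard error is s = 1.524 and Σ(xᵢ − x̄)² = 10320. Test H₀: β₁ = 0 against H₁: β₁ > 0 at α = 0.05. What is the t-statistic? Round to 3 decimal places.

SE(b₁) = s/√Sₓₓ = 1.524/√10320 = 0.0150019.
t = 0.030 / 0.0150019 = 2.000.
df = n − 2 = 16.
One-sided p ≈ 0.0314, which is < 0.05, so reject H₀.
There is evidence that the true slope on fertilizer application rate is positive.

t = 2.000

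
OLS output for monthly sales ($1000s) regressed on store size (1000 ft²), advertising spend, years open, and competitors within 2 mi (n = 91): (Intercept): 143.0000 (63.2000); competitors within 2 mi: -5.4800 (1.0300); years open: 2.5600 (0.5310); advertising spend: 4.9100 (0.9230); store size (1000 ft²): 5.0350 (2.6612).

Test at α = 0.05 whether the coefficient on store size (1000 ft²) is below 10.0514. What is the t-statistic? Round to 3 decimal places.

t = -1.885

Read off: b = 5.0350, SE = 2.6612 for store size (1000 ft²).
H₀: β₁ = 10.0514 vs H₁: β₁ < 10.0514.
t = (5.0350 − 10.0514) / 2.6612 = -1.885.
df = n − k − 1 = 91 − 4 − 1 = 86.
One-sided p ≈ 0.0314, which is < 0.05, so reject H₀.
There is evidence that the true slope on store size (1000 ft²) is below 10.0514 $1000s per unit, holding the other predictors fixed.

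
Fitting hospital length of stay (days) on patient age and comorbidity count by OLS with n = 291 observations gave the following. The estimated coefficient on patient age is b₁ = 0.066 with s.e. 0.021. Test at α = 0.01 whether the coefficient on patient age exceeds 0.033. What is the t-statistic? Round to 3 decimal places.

H₀: β₁ = 0.033 vs H₁: β₁ > 0.033.
t = (b₁ − β₁⁰)/SE = (0.066 − 0.033) / 0.021 = 1.571.
df = n − k − 1 = 291 − 2 − 1 = 288.
One-sided p ≈ 0.0586, which is ≥ 0.01, so fail to reject H₀.
The data do not give significant evidence that the true slope on patient age exceeds 0.033 days per unit, holding the other predictors fixed.

t = 1.571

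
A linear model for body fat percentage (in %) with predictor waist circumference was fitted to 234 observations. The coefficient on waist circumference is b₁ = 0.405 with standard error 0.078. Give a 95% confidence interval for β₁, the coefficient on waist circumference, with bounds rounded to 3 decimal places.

(0.251, 0.559)

df = n − 2 = 234 − 2 = 232.
t* = t_{0.025, 232} = 1.970242.
Margin = t* × SE = 1.970242 × 0.078 = 0.15368.
CI: 0.405 ± 0.15368 → (0.251, 0.559).
With 95% confidence, each one-unit increase in waist circumference is associated with a change of between 0.251 and 0.559 % in body fat percentage.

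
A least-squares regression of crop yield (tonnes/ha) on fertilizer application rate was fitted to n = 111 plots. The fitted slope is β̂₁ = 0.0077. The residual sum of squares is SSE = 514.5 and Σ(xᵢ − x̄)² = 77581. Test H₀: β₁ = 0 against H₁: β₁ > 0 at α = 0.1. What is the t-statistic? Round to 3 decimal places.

t = 0.987

MSE = SSE/(n − 2) = 514.5/109 = 4.72018.
SE(β̂₁) = √(MSE/Sₓₓ) = √(4.72018/77581) = 0.00780013.
t = 0.0077 / 0.00780013 = 0.987.
df = n − 2 = 109.
One-sided p ≈ 0.1629, which is ≥ 0.1, so fail to reject H₀.
The data do not give significant evidence that the true slope on fertilizer application rate is positive.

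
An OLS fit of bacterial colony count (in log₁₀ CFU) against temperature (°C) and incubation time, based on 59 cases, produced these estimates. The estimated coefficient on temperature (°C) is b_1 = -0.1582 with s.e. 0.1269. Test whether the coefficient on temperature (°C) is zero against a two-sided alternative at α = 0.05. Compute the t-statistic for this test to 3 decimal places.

t = -1.247

H₀: β₁ = 0 vs H₁: β₁ ≠ 0.
t = (b_1 − β₁⁰)/SE = -0.1582 / 0.1269 = -1.247.
df = n − k − 1 = 59 − 2 − 1 = 56.
Two-sided p ≈ 0.2177, which is ≥ 0.05, so fail to reject H₀.
The data do not give significant evidence of an association between temperature (°C) and bacterial colony count, after adjusting for the other predictors.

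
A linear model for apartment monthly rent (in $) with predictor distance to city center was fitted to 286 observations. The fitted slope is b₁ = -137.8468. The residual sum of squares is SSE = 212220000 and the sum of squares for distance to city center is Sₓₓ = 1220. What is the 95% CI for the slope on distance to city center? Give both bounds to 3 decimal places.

(-186.561, -89.132)

MSE = SSE/(n − 2) = 212220000/284 = 747254.
SE(b₁) = √(MSE/Sₓₓ) = √(747254/1220) = 24.7488.
df = n − 2 = 284.
t* = t_{0.025, 284} = 1.968352.
Margin = t* × SE = 1.968352 × 24.7488 = 48.71435.
CI: -137.8468 ± 48.71435 → (-186.561, -89.132).
With 95% confidence, each one-unit increase in distance to city center is associated with a change of between -186.561 and -89.132 $ in apartment monthly rent.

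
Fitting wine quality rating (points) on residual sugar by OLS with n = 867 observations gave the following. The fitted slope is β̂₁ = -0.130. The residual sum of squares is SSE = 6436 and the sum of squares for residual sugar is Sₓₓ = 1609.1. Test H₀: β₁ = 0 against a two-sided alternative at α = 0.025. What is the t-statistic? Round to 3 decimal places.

MSE = SSE/(n − 2) = 6436/865 = 7.44046.
SE(β̂₁) = √(MSE/Sₓₓ) = √(7.44046/1609.1) = 0.0679999.
t = -0.130 / 0.0679999 = -1.912.
df = n − 2 = 865.
Two-sided p ≈ 0.0562, which is ≥ 0.025, so fail to reject H₀.
The data do not give significant evidence of an association between residual sugar and wine quality rating.

t = -1.912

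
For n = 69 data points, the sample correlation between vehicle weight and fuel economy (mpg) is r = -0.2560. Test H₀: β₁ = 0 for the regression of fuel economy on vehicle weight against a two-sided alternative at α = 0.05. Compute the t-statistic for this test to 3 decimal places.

t = -2.168

t = r·√(n − 2)/√(1 − r²) = -0.2560·√67/√0.934464 = -2.168.
df = n − 2 = 67.
Two-sided p ≈ 0.0337, which is < 0.05, so reject H₀.
There is evidence of a linear association between vehicle weight and fuel economy.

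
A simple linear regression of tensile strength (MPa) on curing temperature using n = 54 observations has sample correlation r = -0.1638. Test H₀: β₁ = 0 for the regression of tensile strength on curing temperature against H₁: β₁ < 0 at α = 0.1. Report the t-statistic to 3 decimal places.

t = -1.197

t = r·√(n − 2)/√(1 − r²) = -0.1638·√52/√0.97317 = -1.197.
df = n − 2 = 52.
One-sided p ≈ 0.1183, which is ≥ 0.1, so fail to reject H₀.
The data do not give significant evidence of a linear association between curing temperature and tensile strength.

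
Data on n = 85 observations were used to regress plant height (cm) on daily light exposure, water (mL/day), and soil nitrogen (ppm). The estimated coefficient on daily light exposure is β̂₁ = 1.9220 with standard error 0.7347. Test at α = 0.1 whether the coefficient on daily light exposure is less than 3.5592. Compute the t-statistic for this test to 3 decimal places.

H₀: β₁ = 3.5592 vs H₁: β₁ < 3.5592.
t = (β̂₁ − β₁⁰)/SE = (1.9220 − 3.5592) / 0.7347 = -2.228.
df = n − k − 1 = 85 − 3 − 1 = 81.
One-sided p ≈ 0.0143, which is < 0.1, so reject H₀.
There is evidence that the true slope on daily light exposure is below 3.5592 cm per unit, holding the other predictors fixed.

t = -2.228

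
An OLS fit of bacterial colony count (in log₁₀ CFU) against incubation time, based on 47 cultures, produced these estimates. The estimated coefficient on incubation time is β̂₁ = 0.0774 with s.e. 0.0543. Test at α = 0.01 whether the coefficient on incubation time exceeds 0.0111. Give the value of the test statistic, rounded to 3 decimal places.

H₀: β₁ = 0.0111 vs H₁: β₁ > 0.0111.
t = (β̂₁ − β₁⁰)/SE = (0.0774 − 0.0111) / 0.0543 = 1.221.
df = n − 2 = 47 − 2 = 45.
One-sided p ≈ 0.1142, which is ≥ 0.01, so fail to reject H₀.
The data do not give significant evidence that the true slope on incubation time exceeds 0.0111 log₁₀ CFU per unit.

t = 1.221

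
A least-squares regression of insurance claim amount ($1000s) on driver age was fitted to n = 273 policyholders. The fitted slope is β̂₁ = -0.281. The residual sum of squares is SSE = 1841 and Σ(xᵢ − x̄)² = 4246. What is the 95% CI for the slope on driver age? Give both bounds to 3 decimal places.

(-0.360, -0.202)

MSE = SSE/(n − 2) = 1841/271 = 6.79336.
SE(β̂₁) = √(MSE/Sₓₓ) = √(6.79336/4246) = 0.0399993.
df = n − 2 = 271.
t* = t_{0.025, 271} = 1.968756.
Margin = t* × SE = 1.968756 × 0.0399993 = 0.07875.
CI: -0.281 ± 0.07875 → (-0.360, -0.202).
With 95% confidence, each one-unit increase in driver age is associated with a change of between -0.360 and -0.202 $1000s in insurance claim amount.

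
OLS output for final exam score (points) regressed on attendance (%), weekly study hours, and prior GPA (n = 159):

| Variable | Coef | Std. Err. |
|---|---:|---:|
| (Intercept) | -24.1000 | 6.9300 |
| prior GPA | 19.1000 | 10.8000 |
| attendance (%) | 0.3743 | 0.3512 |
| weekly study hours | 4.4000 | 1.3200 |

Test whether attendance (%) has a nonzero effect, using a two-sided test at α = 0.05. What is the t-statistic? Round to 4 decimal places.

t = 1.0658

Read off: b = 0.3743, SE = 0.3512 for attendance (%).
H₀: β₁ = 0 vs H₁: β₁ ≠ 0.
t = 0.3743 / 0.3512 = 1.0658.
df = n − k − 1 = 159 − 3 − 1 = 155.
Two-sided p ≈ 0.2882, which is ≥ 0.05, so fail to reject H₀.
The data do not give significant evidence of an association between attendance (%) and final exam score, after adjusting for the other predictors.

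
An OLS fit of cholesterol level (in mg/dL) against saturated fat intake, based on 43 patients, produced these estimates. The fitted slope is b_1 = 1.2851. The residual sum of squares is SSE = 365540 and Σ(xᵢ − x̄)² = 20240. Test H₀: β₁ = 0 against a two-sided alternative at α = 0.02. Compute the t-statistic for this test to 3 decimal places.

t = 1.936

MSE = SSE/(n − 2) = 365540/41 = 8915.61.
SE(b_1) = √(MSE/Sₓₓ) = √(8915.61/20240) = 0.663698.
t = 1.2851 / 0.663698 = 1.936.
df = n − 2 = 41.
Two-sided p ≈ 0.0597, which is ≥ 0.02, so fail to reject H₀.
The data do not give significant evidence of an association between saturated fat intake and cholesterol level.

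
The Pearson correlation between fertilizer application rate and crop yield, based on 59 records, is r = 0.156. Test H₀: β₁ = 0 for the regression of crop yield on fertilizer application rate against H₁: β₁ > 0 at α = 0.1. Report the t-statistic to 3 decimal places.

t = r·√(n − 2)/√(1 − r²) = 0.156·√57/√0.975664 = 1.192.
df = n − 2 = 57.
One-sided p ≈ 0.1190, which is ≥ 0.1, so fail to reject H₀.
The data do not give significant evidence of a linear association between fertilizer application rate and crop yield.

t = 1.192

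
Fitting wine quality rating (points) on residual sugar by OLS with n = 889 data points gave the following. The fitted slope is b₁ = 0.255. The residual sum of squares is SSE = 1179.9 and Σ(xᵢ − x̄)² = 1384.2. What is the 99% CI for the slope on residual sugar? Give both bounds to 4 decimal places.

(0.1750, 0.3350)

MSE = SSE/(n − 2) = 1179.9/887 = 1.33021.
SE(b₁) = √(MSE/Sₓₓ) = √(1.33021/1384.2) = 0.031.
df = n − 2 = 887.
t* = t_{0.005, 887} = 2.581383.
Margin = t* × SE = 2.581383 × 0.031 = 0.080023.
CI: 0.255 ± 0.080023 → (0.1750, 0.3350).
With 99% confidence, each one-unit increase in residual sugar is associated with a change of between 0.1750 and 0.3350 points in wine quality rating.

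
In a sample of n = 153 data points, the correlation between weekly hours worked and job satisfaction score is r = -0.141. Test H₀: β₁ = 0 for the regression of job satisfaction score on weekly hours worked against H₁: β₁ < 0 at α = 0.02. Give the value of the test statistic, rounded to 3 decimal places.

t = r·√(n − 2)/√(1 − r²) = -0.141·√151/√0.980119 = -1.750.
df = n − 2 = 151.
One-sided p ≈ 0.0411, which is ≥ 0.02, so fail to reject H₀.
The data do not give significant evidence of a linear association between weekly hours worked and job satisfaction score.

t = -1.750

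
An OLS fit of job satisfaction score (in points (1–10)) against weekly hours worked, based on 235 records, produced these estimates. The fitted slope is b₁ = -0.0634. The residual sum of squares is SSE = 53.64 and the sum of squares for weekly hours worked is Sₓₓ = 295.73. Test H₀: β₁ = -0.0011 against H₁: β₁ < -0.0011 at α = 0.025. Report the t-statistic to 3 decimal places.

t = -2.233

MSE = SSE/(n − 2) = 53.64/233 = 0.230215.
SE(b₁) = √(MSE/Sₓₓ) = √(0.230215/295.73) = 0.0279009.
t = (-0.0634 − (-0.0011)) / 0.0279009 = -2.233.
df = n − 2 = 233.
One-sided p ≈ 0.0133, which is < 0.025, so reject H₀.
There is evidence that the true slope on weekly hours worked is below -0.0011 points (1–10) per unit.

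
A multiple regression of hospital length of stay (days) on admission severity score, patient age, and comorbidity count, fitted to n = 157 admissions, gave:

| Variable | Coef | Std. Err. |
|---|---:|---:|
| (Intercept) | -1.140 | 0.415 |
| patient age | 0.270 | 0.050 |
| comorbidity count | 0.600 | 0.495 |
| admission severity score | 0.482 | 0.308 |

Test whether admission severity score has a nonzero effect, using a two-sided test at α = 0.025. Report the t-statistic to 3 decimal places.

Read off: b = 0.482, SE = 0.308 for admission severity score.
H₀: β₁ = 0 vs H₁: β₁ ≠ 0.
t = 0.482 / 0.308 = 1.565.
df = n − k − 1 = 157 − 3 − 1 = 153.
Two-sided p ≈ 0.1197, which is ≥ 0.025, so fail to reject H₀.
The data do not give significant evidence of an association between admission severity score and hospital length of stay, after adjusting for the other predictors.

t = 1.565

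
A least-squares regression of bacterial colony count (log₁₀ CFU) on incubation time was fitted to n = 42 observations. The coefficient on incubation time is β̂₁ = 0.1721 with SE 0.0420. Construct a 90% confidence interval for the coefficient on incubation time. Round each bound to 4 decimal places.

df = n − 2 = 42 − 2 = 40.
t* = t_{0.05, 40} = 1.683851.
Margin = t* × SE = 1.683851 × 0.0420 = 0.070722.
CI: 0.1721 ± 0.070722 → (0.1014, 0.2428).
With 90% confidence, each one-unit increase in incubation time is associated with a change of between 0.1014 and 0.2428 log₁₀ CFU in bacterial colony count.

(0.1014, 0.2428)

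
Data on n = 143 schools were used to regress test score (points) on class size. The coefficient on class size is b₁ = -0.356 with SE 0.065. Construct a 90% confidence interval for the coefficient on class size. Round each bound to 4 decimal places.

df = n − 2 = 143 − 2 = 141.
t* = t_{0.05, 141} = 1.655732.
Margin = t* × SE = 1.655732 × 0.065 = 0.107623.
CI: -0.356 ± 0.107623 → (-0.4636, -0.2484).
With 90% confidence, each one-unit increase in class size is associated with a change of between -0.4636 and -0.2484 points in test score.

(-0.4636, -0.2484)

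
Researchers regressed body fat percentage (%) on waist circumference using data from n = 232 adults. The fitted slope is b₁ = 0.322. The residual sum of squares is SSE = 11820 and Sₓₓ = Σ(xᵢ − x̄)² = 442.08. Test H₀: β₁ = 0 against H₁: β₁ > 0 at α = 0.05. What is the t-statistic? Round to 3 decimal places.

t = 0.944

MSE = SSE/(n − 2) = 11820/230 = 51.3913.
SE(b₁) = √(MSE/Sₓₓ) = √(51.3913/442.08) = 0.340953.
t = 0.322 / 0.340953 = 0.944.
df = n − 2 = 230.
One-sided p ≈ 0.1730, which is ≥ 0.05, so fail to reject H₀.
The data do not give significant evidence that the true slope on waist circumference is positive.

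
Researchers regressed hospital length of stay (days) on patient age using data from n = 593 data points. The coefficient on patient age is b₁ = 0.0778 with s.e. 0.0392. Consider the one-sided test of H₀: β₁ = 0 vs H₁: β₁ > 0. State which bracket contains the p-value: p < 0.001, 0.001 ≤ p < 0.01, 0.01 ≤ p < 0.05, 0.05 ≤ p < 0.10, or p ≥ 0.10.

0.01 ≤ p < 0.05

t = 0.0778 / 0.0392 = 1.985.
df = n − 2 = 593 − 2 = 591.
One-sided p = P(T_{591} > t) ≈ 0.0238.
So 0.01 ≤ p < 0.05.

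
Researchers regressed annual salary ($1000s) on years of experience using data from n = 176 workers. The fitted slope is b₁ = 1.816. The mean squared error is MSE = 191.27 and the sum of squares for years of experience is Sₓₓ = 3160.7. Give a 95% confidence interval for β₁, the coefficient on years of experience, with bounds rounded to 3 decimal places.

(1.330, 2.302)

SE(b₁) = √(MSE/Sₓₓ) = √(191.27/3160.7) = 0.245998.
df = n − 2 = 174.
t* = t_{0.025, 174} = 1.973691.
Margin = t* × SE = 1.973691 × 0.245998 = 0.48552.
CI: 1.816 ± 0.48552 → (1.330, 2.302).
With 95% confidence, each one-unit increase in years of experience is associated with a change of between 1.330 and 2.302 $1000s in annual salary.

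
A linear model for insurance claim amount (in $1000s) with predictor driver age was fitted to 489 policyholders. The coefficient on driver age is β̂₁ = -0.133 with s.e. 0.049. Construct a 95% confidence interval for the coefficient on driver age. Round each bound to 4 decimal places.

(-0.2293, -0.0367)

df = n − 2 = 489 − 2 = 487.
t* = t_{0.025, 487} = 1.964847.
Margin = t* × SE = 1.964847 × 0.049 = 0.096278.
CI: -0.133 ± 0.096278 → (-0.2293, -0.0367).
With 95% confidence, each one-unit increase in driver age is associated with a change of between -0.2293 and -0.0367 $1000s in insurance claim amount.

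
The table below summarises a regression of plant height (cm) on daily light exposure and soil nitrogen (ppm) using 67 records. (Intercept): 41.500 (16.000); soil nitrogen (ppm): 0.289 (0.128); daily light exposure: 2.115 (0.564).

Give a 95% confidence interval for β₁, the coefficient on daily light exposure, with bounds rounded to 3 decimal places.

(0.988, 3.242)

Read off: b = 2.115, SE = 0.564 for daily light exposure.
df = n − k − 1 = 67 − 2 − 1 = 64.
t* = t_{0.025, 64} = 1.99773.
Margin = t* × SE = 1.99773 × 0.564 = 1.12672.
CI: 2.115 ± 1.12672 → (0.988, 3.242).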